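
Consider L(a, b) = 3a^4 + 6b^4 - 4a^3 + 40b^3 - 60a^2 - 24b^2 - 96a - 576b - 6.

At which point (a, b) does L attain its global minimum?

L(a,b) separates as P(a) + Q(b) − 6, so its minimum is min P + min Q − 6.
P'(a) = 12(a - 4)(a + 1)(a + 2) vanishes at a ∈ {-2, -1, 4}; Q'(b) = 24(b - 2)(b + 3)(b + 4) vanishes at b ∈ {-4, -3, 2}.
Local minima of P (where P''>0): P(-2)=32, P(4)=-832. Local minima of Q: Q(-4)=896, Q(2)=-832.
So the global minimum of L is P(4) + Q(2) − 6 = -832 − 832 − 6 = -1670, attained at (4, 2).

(4, 2)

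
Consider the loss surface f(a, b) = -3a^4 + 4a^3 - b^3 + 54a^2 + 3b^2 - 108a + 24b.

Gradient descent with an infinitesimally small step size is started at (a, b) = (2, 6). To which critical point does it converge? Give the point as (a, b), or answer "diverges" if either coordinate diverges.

f is separable, so gradient descent decouples: a follows -∂f/∂a, b follows -∂f/∂b.
∂f/∂a = -12(a - 3)(a - 1)(a + 3); at a=2 this is 60, so a decreases.
∂f/∂b = -3(b - 4)(b + 2); at b=6 this is -48, so b increases.
The b-coordinate has no critical point in that direction and runs off to infinity.

diverges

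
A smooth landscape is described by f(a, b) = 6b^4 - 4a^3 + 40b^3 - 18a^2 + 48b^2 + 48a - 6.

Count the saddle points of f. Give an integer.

f separates as a function of a plus a function of b, so ∇f=0 decouples.
∂f/∂a = -12(a - 1)(a + 4) = 0 at a ∈ {-4, 1}; ∂f/∂b = 24b(b + 1)(b + 4) = 0 at b ∈ {-4, -1, 0}.
The Hessian is diagonal: diag(f_aa, f_bb). Second derivatives: f_aa(-4)=60, f_aa(1)=-60; f_bb(-4)=288, f_bb(-1)=-72, f_bb(0)=96.
Saddle points occur where the two diagonal entries have opposite signs: (-4, -1), (1, -4), (1, 0). Count: 3.

3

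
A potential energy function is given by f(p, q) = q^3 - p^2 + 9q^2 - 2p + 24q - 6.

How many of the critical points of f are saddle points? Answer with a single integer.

1

f separates as a function of p plus a function of q, so ∇f=0 decouples.
∂f/∂p = -2(p + 1) = 0 at p ∈ {-1}; ∂f/∂q = 3(q + 2)(q + 4) = 0 at q ∈ {-4, -2}.
The Hessian is diagonal: diag(f_pp, f_qq). Second derivatives: f_pp(-1)=-2; f_qq(-4)=-6, f_qq(-2)=6.
Saddle points occur where the two diagonal entries have opposite signs: (-1, -2). Count: 1.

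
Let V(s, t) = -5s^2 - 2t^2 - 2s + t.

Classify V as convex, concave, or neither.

V is quadratic, so its Hessian is the constant matrix H = [[-10, 0], [0, -4]].
det(H) = 40, tr(H) = -14.
det(H) > 0 and tr(H) < 0, so H is negative definite everywhere: concave.

concave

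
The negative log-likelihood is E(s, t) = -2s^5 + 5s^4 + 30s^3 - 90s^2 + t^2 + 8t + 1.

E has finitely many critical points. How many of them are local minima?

2

E separates as a function of s plus a function of t, so ∇E=0 decouples.
∂E/∂s = -10s(s - 3)(s - 2)(s + 3) = 0 at s ∈ {-3, 0, 2, 3}; ∂E/∂t = 2(t + 4) = 0 at t ∈ {-4}.
The Hessian is diagonal: diag(E_ss, E_tt). Second derivatives: E_ss(-3)=900, E_ss(0)=-180, E_ss(2)=100, E_ss(3)=-180; E_tt(-4)=2.
Local minima occur where both diagonal entries positive: (-3, -4), (2, -4). Count: 2.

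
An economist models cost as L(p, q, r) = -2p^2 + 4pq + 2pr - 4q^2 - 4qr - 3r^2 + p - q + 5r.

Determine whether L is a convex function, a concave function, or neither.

concave

L is quadratic, so its Hessian is the constant matrix H = [[-4, 4, 2], [4, -8, -4], [2, -4, -6]].
Leading principal minors: -4, 16, -64.
Signs alternate −, +, − ⇒ H ≺ 0 ⇒ concave.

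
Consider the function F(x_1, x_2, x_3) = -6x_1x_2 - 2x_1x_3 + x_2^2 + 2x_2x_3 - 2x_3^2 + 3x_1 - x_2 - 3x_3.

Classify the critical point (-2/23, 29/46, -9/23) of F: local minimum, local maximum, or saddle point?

The Hessian is constant: H = [[0, -6, -2], [-6, 2, 2], [-2, 2, -4]].
Leading principal minors: Δ₁ = 0, Δ₂ = -36, Δ₃ = 184.
The minors fit neither the all-positive nor the alternating-sign pattern, so H is indefinite: a saddle point.

saddle point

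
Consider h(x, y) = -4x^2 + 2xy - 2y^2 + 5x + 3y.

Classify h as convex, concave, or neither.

h is quadratic, so its Hessian is the constant matrix H = [[-8, 2], [2, -4]].
det(H) = 28, tr(H) = -12.
det(H) > 0 and tr(H) < 0, so H is negative definite everywhere: concave.

concave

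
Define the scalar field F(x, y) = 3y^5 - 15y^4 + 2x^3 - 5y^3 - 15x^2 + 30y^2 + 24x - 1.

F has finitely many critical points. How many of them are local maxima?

2

F separates as a function of x plus a function of y, so ∇F=0 decouples.
∂F/∂x = 6(x - 4)(x - 1) = 0 at x ∈ {1, 4}; ∂F/∂y = 15y(y - 4)(y - 1)(y + 1) = 0 at y ∈ {-1, 0, 1, 4}.
The Hessian is diagonal: diag(F_xx, F_yy). Second derivatives: F_xx(1)=-18, F_xx(4)=18; F_yy(-1)=-150, F_yy(0)=60, F_yy(1)=-90, F_yy(4)=900.
Local maxima occur where both diagonal entries negative: (1, -1), (1, 1). Count: 2.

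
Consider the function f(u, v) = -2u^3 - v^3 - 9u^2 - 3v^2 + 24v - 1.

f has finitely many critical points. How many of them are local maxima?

1

f separates as a function of u plus a function of v, so ∇f=0 decouples.
∂f/∂u = -6u(u + 3) = 0 at u ∈ {-3, 0}; ∂f/∂v = -3(v - 2)(v + 4) = 0 at v ∈ {-4, 2}.
The Hessian is diagonal: diag(f_uu, f_vv). Second derivatives: f_uu(-3)=18, f_uu(0)=-18; f_vv(-4)=18, f_vv(2)=-18.
Local maxima occur where both diagonal entries negative: (0, 2). Count: 1.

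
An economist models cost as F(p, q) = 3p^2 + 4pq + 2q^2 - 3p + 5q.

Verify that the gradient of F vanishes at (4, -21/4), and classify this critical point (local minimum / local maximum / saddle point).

∇F = (6p + 4q - 3, 4p + 4q + 5); substituting (4, -21/4) gives ∇F = (0, 0), so (4, -21/4) is indeed a critical point.
The Hessian of F is constant: H = [[6, 4], [4, 4]].
det(H) = 6·4 − 4² = 8.
det(H) > 0 and tr(H) = 10 > 0, so H is positive definite and the point is a local minimum.

local minimum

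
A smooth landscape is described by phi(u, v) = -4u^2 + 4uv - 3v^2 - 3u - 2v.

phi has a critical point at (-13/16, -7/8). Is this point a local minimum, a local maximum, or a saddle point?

local maximum

The Hessian of phi is constant: H = [[-8, 4], [4, -6]].
det(H) = (-8)·(-6) − 4² = 32.
det(H) > 0 and tr(H) = -14 < 0, so H is negative definite and the point is a local maximum.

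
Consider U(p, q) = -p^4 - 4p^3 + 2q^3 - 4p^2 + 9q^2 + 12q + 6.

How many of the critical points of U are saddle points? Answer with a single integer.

3

U separates as a function of p plus a function of q, so ∇U=0 decouples.
∂U/∂p = -4p(p + 1)(p + 2) = 0 at p ∈ {-2, -1, 0}; ∂U/∂q = 6(q + 1)(q + 2) = 0 at q ∈ {-2, -1}.
The Hessian is diagonal: diag(U_pp, U_qq). Second derivatives: U_pp(-2)=-8, U_pp(-1)=4, U_pp(0)=-8; U_qq(-2)=-6, U_qq(-1)=6.
Saddle points occur where the two diagonal entries have opposite signs: (-2, -1), (-1, -2), (0, -1). Count: 3.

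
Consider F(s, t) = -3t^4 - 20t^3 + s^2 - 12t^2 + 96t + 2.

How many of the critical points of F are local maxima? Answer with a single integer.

F separates as a function of s plus a function of t, so ∇F=0 decouples.
∂F/∂s = 2s = 0 at s ∈ {0}; ∂F/∂t = -12(t - 1)(t + 2)(t + 4) = 0 at t ∈ {-4, -2, 1}.
The Hessian is diagonal: diag(F_ss, F_tt). Second derivatives: F_ss(0)=2; F_tt(-4)=-120, F_tt(-2)=72, F_tt(1)=-180.
Local maxima occur where both diagonal entries negative: none. Count: 0.

0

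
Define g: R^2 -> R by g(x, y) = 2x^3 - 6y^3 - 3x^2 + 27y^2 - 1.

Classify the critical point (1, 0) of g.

The mixed partial ∂²g/∂x∂y is 0, so the Hessian at any point is diag(g_xx, g_yy) = diag(6(2x - 1), 18(-2y + 3)).
At (1, 0): H = diag(6, 54).
Both eigenvalues are positive, so H is positive definite: a local minimum.

local minimum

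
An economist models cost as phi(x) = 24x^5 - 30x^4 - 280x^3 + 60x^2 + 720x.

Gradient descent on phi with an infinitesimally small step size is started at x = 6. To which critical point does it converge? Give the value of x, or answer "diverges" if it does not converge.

3

phi'(x) = 120(x - 3)(x - 1)(x + 1)(x + 2), so phi'(6) = 100800.
Gradient descent moves in the -phi' direction, i.e. x is decreasing.
The nearest critical point in that direction is x = 3, where phi'' = 4800 > 0 (a local minimum). The iterate converges there.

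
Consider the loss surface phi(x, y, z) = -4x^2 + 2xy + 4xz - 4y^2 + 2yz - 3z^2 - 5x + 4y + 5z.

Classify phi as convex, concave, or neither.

phi is quadratic, so its Hessian is the constant matrix H = [[-8, 2, 4], [2, -8, 2], [4, 2, -6]].
Leading principal minors: -8, 60, -168.
Signs alternate −, +, − ⇒ H ≺ 0 ⇒ concave.

concave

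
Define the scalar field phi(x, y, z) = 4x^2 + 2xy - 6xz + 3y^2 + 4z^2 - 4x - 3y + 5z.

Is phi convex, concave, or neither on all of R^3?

phi is quadratic, so its Hessian is the constant matrix H = [[8, 2, -6], [2, 6, 0], [-6, 0, 8]].
Leading principal minors: 8, 44, 136.
All positive ⇒ H ≻ 0 ⇒ convex.

convex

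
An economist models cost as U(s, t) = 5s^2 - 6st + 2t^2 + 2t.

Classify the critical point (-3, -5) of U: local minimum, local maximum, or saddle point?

The Hessian of U is constant: H = [[10, -6], [-6, 4]].
det(H) = 10·4 − (-6)² = 4.
det(H) > 0 and tr(H) = 14 > 0, so H is positive definite and the point is a local minimum.

local minimum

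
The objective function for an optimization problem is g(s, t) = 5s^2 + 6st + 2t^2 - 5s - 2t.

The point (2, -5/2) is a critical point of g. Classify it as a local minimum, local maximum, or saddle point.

The Hessian of g is constant: H = [[10, 6], [6, 4]].
det(H) = 10·4 − 6² = 4.
det(H) > 0 and tr(H) = 14 > 0, so H is positive definite and the point is a local minimum.

local minimum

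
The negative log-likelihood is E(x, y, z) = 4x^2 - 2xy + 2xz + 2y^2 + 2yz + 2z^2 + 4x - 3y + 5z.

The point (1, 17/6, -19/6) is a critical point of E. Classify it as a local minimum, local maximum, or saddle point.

local minimum

The Hessian is constant: H = [[8, -2, 2], [-2, 4, 2], [2, 2, 4]].
Leading principal minors: Δ₁ = 8, Δ₂ = 28, Δ₃ = 48.
All leading minors are positive, so H is positive definite: a local minimum.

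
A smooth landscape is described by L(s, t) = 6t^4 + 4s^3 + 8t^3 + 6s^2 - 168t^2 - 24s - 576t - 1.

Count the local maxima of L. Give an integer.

1

L separates as a function of s plus a function of t, so ∇L=0 decouples.
∂L/∂s = 12(s - 1)(s + 2) = 0 at s ∈ {-2, 1}; ∂L/∂t = 24(t - 4)(t + 2)(t + 3) = 0 at t ∈ {-3, -2, 4}.
The Hessian is diagonal: diag(L_ss, L_tt). Second derivatives: L_ss(-2)=-36, L_ss(1)=36; L_tt(-3)=168, L_tt(-2)=-144, L_tt(4)=1008.
Local maxima occur where both diagonal entries negative: (-2, -2). Count: 1.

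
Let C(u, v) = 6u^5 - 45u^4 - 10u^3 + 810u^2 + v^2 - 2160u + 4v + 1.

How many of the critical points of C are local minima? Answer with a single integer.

C separates as a function of u plus a function of v, so ∇C=0 decouples.
∂C/∂u = 30(u - 4)(u - 3)(u - 2)(u + 3) = 0 at u ∈ {-3, 2, 3, 4}; ∂C/∂v = 2(v + 2) = 0 at v ∈ {-2}.
The Hessian is diagonal: diag(C_uu, C_vv). Second derivatives: C_uu(-3)=-6300, C_uu(2)=300, C_uu(3)=-180, C_uu(4)=420; C_vv(-2)=2.
Local minima occur where both diagonal entries positive: (2, -2), (4, -2). Count: 2.

2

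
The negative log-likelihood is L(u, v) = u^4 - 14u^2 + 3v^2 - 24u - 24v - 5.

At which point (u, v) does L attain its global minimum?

L(u,v) separates as P(u) + Q(v) − 5, so its minimum is min P + min Q − 5.
P'(u) = 4(u - 3)(u + 1)(u + 2) vanishes at u ∈ {-2, -1, 3}; Q'(v) = 6v - 24 vanishes at v ∈ {4}.
Local minima of P (where P''>0): P(-2)=8, P(3)=-117. Local minima of Q: Q(4)=-48.
So the global minimum of L is P(3) + Q(4) − 5 = -117 − 48 − 5 = -170, attained at (3, 4).

(3, 4)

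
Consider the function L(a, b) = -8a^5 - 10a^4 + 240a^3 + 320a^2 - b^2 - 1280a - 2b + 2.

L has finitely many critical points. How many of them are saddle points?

2

L separates as a function of a plus a function of b, so ∇L=0 decouples.
∂L/∂a = -40(a - 4)(a - 1)(a + 2)(a + 4) = 0 at a ∈ {-4, -2, 1, 4}; ∂L/∂b = -2(b + 1) = 0 at b ∈ {-1}.
The Hessian is diagonal: diag(L_aa, L_bb). Second derivatives: L_aa(-4)=3200, L_aa(-2)=-1440, L_aa(1)=1800, L_aa(4)=-5760; L_bb(-1)=-2.
Saddle points occur where the two diagonal entries have opposite signs: (-4, -1), (1, -1). Count: 2.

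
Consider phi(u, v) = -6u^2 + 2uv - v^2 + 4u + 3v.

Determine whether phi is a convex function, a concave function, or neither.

concave

phi is quadratic, so its Hessian is the constant matrix H = [[-12, 2], [2, -2]].
det(H) = 20, tr(H) = -14.
det(H) > 0 and tr(H) < 0, so H is negative definite everywhere: concave.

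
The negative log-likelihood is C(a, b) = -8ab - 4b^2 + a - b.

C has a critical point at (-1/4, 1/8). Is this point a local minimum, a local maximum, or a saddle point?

The Hessian of C is constant: H = [[0, -8], [-8, -8]].
det(H) = 0·(-8) − (-8)² = -64.
Since det(H) < 0, H is indefinite and the critical point is a saddle point.

saddle point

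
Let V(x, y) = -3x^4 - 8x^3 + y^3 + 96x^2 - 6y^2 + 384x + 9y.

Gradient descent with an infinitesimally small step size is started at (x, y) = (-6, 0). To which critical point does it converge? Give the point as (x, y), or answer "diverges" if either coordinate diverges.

diverges

V is separable, so gradient descent decouples: x follows -∂V/∂x, y follows -∂V/∂y.
∂V/∂x = -12(x - 4)(x + 2)(x + 4); at x=-6 this is 960, so x decreases.
∂V/∂y = 3(y - 3)(y - 1); at y=0 this is 9, so y decreases.
The x-coordinate has no critical point in that direction and runs off to infinity.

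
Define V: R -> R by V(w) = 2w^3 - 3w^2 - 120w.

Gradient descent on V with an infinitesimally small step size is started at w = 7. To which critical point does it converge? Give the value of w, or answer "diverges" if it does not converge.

5

V'(w) = 6(w - 5)(w + 4), so V'(7) = 132.
Gradient descent moves in the -V' direction, i.e. w is decreasing.
The nearest critical point in that direction is w = 5, where V'' = 54 > 0 (a local minimum). The iterate converges there.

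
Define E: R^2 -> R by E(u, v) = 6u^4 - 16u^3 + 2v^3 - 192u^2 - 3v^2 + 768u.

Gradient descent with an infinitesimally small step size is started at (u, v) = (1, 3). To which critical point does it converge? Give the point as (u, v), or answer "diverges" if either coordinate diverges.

E is separable, so gradient descent decouples: u follows -∂E/∂u, v follows -∂E/∂v.
∂E/∂u = 24(u - 4)(u - 2)(u + 4); at u=1 this is 360, so u decreases.
∂E/∂v = 6v(v - 1); at v=3 this is 36, so v decreases.
u converges to its nearest critical value -4 (a local min of the u-part); v converges to 1. The iterate converges to (-4, 1).

(-4, 1)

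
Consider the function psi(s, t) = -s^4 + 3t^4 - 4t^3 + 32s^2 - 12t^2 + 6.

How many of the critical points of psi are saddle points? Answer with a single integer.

5

psi separates as a function of s plus a function of t, so ∇psi=0 decouples.
∂psi/∂s = -4s(s - 4)(s + 4) = 0 at s ∈ {-4, 0, 4}; ∂psi/∂t = 12t(t - 2)(t + 1) = 0 at t ∈ {-1, 0, 2}.
The Hessian is diagonal: diag(psi_ss, psi_tt). Second derivatives: psi_ss(-4)=-128, psi_ss(0)=64, psi_ss(4)=-128; psi_tt(-1)=36, psi_tt(0)=-24, psi_tt(2)=72.
Saddle points occur where the two diagonal entries have opposite signs: (-4, -1), (-4, 2), (0, 0), (4, -1), (4, 2). Count: 5.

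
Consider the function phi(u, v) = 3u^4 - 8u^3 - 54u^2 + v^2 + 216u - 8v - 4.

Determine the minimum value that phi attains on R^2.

-695

phi(u,v) separates as P(u) + Q(v) − 4, so its minimum is min P + min Q − 4.
P'(u) = 12(u - 3)(u - 2)(u + 3) vanishes at u ∈ {-3, 2, 3}; Q'(v) = 2v - 8 vanishes at v ∈ {4}.
Local minima of P (where P''>0): P(-3)=-675, P(3)=189. Local minima of Q: Q(4)=-16.
So the global minimum of phi is P(-3) + Q(4) − 4 = -675 − 16 − 4 = -695, attained at (-3, 4).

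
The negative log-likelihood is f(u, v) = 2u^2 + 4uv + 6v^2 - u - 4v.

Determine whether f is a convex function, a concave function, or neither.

f is quadratic, so its Hessian is the constant matrix H = [[4, 4], [4, 12]].
det(H) = 32, tr(H) = 16.
det(H) > 0 and tr(H) > 0, so H is positive definite everywhere: convex.

convex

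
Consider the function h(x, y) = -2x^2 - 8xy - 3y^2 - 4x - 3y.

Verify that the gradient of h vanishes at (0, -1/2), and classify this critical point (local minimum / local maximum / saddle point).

∇h = (-4x - 8y - 4, -8x - 6y - 3); substituting (0, -1/2) gives ∇h = (0, 0), so (0, -1/2) is indeed a critical point.
The Hessian of h is constant: H = [[-4, -8], [-8, -6]].
det(H) = (-4)·(-6) − (-8)² = -40.
Since det(H) < 0, H is indefinite and the critical point is a saddle point.

saddle point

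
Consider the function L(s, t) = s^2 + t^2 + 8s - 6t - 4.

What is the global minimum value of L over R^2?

L(s,t) separates as P(s) + Q(t) − 4, so its minimum is min P + min Q − 4.
P'(s) = 2s + 8 vanishes at s ∈ {-4}; Q'(t) = 2(t - 3) vanishes at t ∈ {3}.
Local minima of P (where P''>0): P(-4)=-16. Local minima of Q: Q(3)=-9.
So the global minimum of L is P(-4) + Q(3) − 4 = -16 − 9 − 4 = -29, attained at (-4, 3).

-29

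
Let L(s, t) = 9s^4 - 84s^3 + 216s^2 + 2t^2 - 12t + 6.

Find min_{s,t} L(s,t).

-12

L(s,t) separates as P(s) + Q(t) + 6, so its minimum is min P + min Q + 6.
P'(s) = 36s(s - 4)(s - 3) vanishes at s ∈ {0, 3, 4}; Q'(t) = 4(t - 3) vanishes at t ∈ {3}.
Local minima of P (where P''>0): P(0)=0, P(4)=384. Local minima of Q: Q(3)=-18.
So the global minimum of L is P(0) + Q(3) + 6 = 0 − 18 + 6 = -12, attained at (0, 3).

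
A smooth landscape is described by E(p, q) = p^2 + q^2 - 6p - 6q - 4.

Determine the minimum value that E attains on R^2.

E(p,q) separates as A(p) + B(q) − 4, so its minimum is min A + min B − 4.
A'(p) = 2p - 6 vanishes at p ∈ {3}; B'(q) = 2q - 6 vanishes at q ∈ {3}.
Local minima of A (where A''>0): A(3)=-9. Local minima of B: B(3)=-9.
So the global minimum of E is A(3) + B(3) − 4 = -9 − 9 − 4 = -22, attained at (3, 3).

-22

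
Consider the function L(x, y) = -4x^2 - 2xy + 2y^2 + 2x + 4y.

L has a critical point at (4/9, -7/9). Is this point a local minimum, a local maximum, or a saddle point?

saddle point

The Hessian of L is constant: H = [[-8, -2], [-2, 4]].
det(H) = (-8)·4 − (-2)² = -36.
Since det(H) < 0, H is indefinite and the critical point is a saddle point.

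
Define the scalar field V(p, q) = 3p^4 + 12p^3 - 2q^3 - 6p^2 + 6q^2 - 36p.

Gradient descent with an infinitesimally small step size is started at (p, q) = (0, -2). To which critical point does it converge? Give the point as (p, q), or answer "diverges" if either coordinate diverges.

V is separable, so gradient descent decouples: p follows -∂V/∂p, q follows -∂V/∂q.
∂V/∂p = 12(p - 1)(p + 1)(p + 3); at p=0 this is -36, so p increases.
∂V/∂q = -6q(q - 2); at q=-2 this is -48, so q increases.
p converges to its nearest critical value 1 (a local min of the p-part); q converges to 0. The iterate converges to (1, 0).

(1, 0)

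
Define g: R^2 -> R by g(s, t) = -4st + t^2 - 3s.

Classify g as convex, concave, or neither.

neither

g is quadratic, so its Hessian is the constant matrix H = [[0, -4], [-4, 2]].
det(H) = -16, tr(H) = 2.
det(H) < 0, so H is indefinite: neither convex nor concave.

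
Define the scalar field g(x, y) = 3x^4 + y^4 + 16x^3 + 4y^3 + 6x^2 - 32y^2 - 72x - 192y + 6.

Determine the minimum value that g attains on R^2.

-809

g(x,y) separates as P(x) + Q(y) + 6, so its minimum is min P + min Q + 6.
P'(x) = 12(x - 1)(x + 2)(x + 3) vanishes at x ∈ {-3, -2, 1}; Q'(y) = 4(y - 4)(y + 3)(y + 4) vanishes at y ∈ {-4, -3, 4}.
Local minima of P (where P''>0): P(-3)=81, P(1)=-47. Local minima of Q: Q(-4)=256, Q(4)=-768.
So the global minimum of g is P(1) + Q(4) + 6 = -47 − 768 + 6 = -809, attained at (1, 4).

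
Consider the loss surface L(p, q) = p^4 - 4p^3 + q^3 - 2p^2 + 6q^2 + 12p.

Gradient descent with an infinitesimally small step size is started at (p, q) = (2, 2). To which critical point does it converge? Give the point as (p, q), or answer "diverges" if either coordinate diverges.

(3, 0)

L is separable, so gradient descent decouples: p follows -∂L/∂p, q follows -∂L/∂q.
∂L/∂p = 4(p - 3)(p - 1)(p + 1); at p=2 this is -12, so p increases.
∂L/∂q = 3q(q + 4); at q=2 this is 36, so q decreases.
p converges to its nearest critical value 3 (a local min of the p-part); q converges to 0. The iterate converges to (3, 0).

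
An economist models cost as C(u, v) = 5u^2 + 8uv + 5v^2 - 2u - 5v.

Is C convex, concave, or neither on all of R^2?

C is quadratic, so its Hessian is the constant matrix H = [[10, 8], [8, 10]].
det(H) = 36, tr(H) = 20.
det(H) > 0 and tr(H) > 0, so H is positive definite everywhere: convex.

convex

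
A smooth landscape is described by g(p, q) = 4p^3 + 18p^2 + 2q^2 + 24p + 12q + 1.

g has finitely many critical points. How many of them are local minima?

1

g separates as a function of p plus a function of q, so ∇g=0 decouples.
∂g/∂p = 12(p + 1)(p + 2) = 0 at p ∈ {-2, -1}; ∂g/∂q = 4(q + 3) = 0 at q ∈ {-3}.
The Hessian is diagonal: diag(g_pp, g_qq). Second derivatives: g_pp(-2)=-12, g_pp(-1)=12; g_qq(-3)=4.
Local minima occur where both diagonal entries positive: (-1, -3). Count: 1.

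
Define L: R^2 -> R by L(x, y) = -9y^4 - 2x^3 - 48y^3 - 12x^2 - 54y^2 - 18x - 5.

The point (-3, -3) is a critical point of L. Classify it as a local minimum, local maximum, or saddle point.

saddle point

The mixed partial ∂²L/∂x∂y is 0, so the Hessian at any point is diag(L_xx, L_yy) = diag(-12(x + 2), -36(3y^2 + 8y + 3)).
At (-3, -3): H = diag(12, -216).
The eigenvalues have opposite signs, so H is indefinite: a saddle point.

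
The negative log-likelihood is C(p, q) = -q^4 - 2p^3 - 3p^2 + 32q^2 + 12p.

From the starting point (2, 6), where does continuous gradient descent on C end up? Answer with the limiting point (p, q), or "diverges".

diverges

C is separable, so gradient descent decouples: p follows -∂C/∂p, q follows -∂C/∂q.
∂C/∂p = -6(p - 1)(p + 2); at p=2 this is -24, so p increases.
∂C/∂q = -4q(q - 4)(q + 4); at q=6 this is -480, so q increases.
The p-coordinate has no critical point in that direction and runs off to infinity.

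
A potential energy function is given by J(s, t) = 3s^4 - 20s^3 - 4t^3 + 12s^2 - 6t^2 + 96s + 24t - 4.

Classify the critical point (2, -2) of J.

saddle point

The mixed partial ∂²J/∂s∂t is 0, so the Hessian at any point is diag(J_ss, J_tt) = diag(12(3s^2 - 10s + 2), -12(2t + 1)).
At (2, -2): H = diag(-72, 36).
The eigenvalues have opposite signs, so H is indefinite: a saddle point.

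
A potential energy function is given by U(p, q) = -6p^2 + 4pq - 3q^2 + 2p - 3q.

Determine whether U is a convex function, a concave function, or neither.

U is quadratic, so its Hessian is the constant matrix H = [[-12, 4], [4, -6]].
det(H) = 56, tr(H) = -18.
det(H) > 0 and tr(H) < 0, so H is negative definite everywhere: concave.

concave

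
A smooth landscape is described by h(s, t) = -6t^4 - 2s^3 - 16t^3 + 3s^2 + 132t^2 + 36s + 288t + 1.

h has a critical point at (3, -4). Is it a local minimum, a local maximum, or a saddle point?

local maximum

The mixed partial ∂²h/∂s∂t is 0, so the Hessian at any point is diag(h_ss, h_tt) = diag(6(-2s + 1), 24(-3t^2 - 4t + 11)).
At (3, -4): H = diag(-30, -504).
Both eigenvalues are negative, so H is negative definite: a local maximum.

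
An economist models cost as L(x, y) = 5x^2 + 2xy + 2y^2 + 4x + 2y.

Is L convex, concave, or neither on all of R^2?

convex

L is quadratic, so its Hessian is the constant matrix H = [[10, 2], [2, 4]].
det(H) = 36, tr(H) = 14.
det(H) > 0 and tr(H) > 0, so H is positive definite everywhere: convex.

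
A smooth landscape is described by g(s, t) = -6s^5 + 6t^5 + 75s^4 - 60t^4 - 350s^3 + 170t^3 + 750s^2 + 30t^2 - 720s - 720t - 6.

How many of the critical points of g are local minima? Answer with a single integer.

4

g separates as a function of s plus a function of t, so ∇g=0 decouples.
∂g/∂s = -30(s - 4)(s - 3)(s - 2)(s - 1) = 0 at s ∈ {1, 2, 3, 4}; ∂g/∂t = 30(t - 4)(t - 3)(t - 2)(t + 1) = 0 at t ∈ {-1, 2, 3, 4}.
The Hessian is diagonal: diag(g_ss, g_tt). Second derivatives: g_ss(1)=180, g_ss(2)=-60, g_ss(3)=60, g_ss(4)=-180; g_tt(-1)=-1800, g_tt(2)=180, g_tt(3)=-120, g_tt(4)=300.
Local minima occur where both diagonal entries positive: (1, 2), (1, 4), (3, 2), (3, 4). Count: 4.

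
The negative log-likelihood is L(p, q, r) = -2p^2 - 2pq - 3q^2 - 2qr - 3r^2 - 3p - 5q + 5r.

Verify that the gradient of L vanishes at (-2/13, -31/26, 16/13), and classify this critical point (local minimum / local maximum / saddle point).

∇L = (-4p - 2q - 3, -2p - 6q - 2r - 5, -2q - 6r + 5); substituting (-2/13, -31/26, 16/13) gives ∇L = (0, 0, 0), so (-2/13, -31/26, 16/13) is indeed a critical point.
The Hessian is constant: H = [[-4, -2, 0], [-2, -6, -2], [0, -2, -6]].
Leading principal minors: Δ₁ = -4, Δ₂ = 20, Δ₃ = -104.
The minors alternate sign starting negative (−, +, −), so H is negative definite: a local maximum.

local maximum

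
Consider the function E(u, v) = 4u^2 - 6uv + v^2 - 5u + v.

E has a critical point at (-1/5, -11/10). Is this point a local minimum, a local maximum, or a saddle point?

saddle point

The Hessian of E is constant: H = [[8, -6], [-6, 2]].
det(H) = 8·2 − (-6)² = -20.
Since det(H) < 0, H is indefinite and the critical point is a saddle point.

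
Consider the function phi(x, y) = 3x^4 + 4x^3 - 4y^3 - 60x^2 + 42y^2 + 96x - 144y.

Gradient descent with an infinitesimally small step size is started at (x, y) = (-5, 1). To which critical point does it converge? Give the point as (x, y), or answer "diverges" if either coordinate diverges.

phi is separable, so gradient descent decouples: x follows -∂phi/∂x, y follows -∂phi/∂y.
∂phi/∂x = 12(x - 2)(x - 1)(x + 4); at x=-5 this is -504, so x increases.
∂phi/∂y = -12(y - 4)(y - 3); at y=1 this is -72, so y increases.
x converges to its nearest critical value -4 (a local min of the x-part); y converges to 3. The iterate converges to (-4, 3).

(-4, 3)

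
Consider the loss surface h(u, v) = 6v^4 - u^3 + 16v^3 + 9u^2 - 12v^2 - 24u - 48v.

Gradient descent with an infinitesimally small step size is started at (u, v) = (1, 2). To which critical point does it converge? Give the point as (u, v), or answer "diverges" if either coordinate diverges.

h is separable, so gradient descent decouples: u follows -∂h/∂u, v follows -∂h/∂v.
∂h/∂u = -3(u - 4)(u - 2); at u=1 this is -9, so u increases.
∂h/∂v = 24(v - 1)(v + 1)(v + 2); at v=2 this is 288, so v decreases.
u converges to its nearest critical value 2 (a local min of the u-part); v converges to 1. The iterate converges to (2, 1).

(2, 1)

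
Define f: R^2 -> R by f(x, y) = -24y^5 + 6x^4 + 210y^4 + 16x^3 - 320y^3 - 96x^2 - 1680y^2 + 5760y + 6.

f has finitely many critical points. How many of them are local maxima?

f separates as a function of x plus a function of y, so ∇f=0 decouples.
∂f/∂x = 24x(x - 2)(x + 4) = 0 at x ∈ {-4, 0, 2}; ∂f/∂y = -120(y - 4)(y - 3)(y - 2)(y + 2) = 0 at y ∈ {-2, 2, 3, 4}.
The Hessian is diagonal: diag(f_xx, f_yy). Second derivatives: f_xx(-4)=576, f_xx(0)=-192, f_xx(2)=288; f_yy(-2)=14400, f_yy(2)=-960, f_yy(3)=600, f_yy(4)=-1440.
Local maxima occur where both diagonal entries negative: (0, 2), (0, 4). Count: 2.

2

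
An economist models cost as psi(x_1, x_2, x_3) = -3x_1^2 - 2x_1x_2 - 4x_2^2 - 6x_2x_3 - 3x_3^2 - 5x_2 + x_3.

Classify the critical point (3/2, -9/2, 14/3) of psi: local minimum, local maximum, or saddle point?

The Hessian is constant: H = [[-6, -2, 0], [-2, -8, -6], [0, -6, -6]].
Leading principal minors: Δ₁ = -6, Δ₂ = 44, Δ₃ = -48.
The minors alternate sign starting negative (−, +, −), so H is negative definite: a local maximum.

local maximum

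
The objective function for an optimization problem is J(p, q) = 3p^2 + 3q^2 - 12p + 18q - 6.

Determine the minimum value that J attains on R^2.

J(p,q) separates as A(p) + B(q) − 6, so its minimum is min A + min B − 6.
A'(p) = 6p - 12 vanishes at p ∈ {2}; B'(q) = 6q + 18 vanishes at q ∈ {-3}.
Local minima of A (where A''>0): A(2)=-12. Local minima of B: B(-3)=-27.
So the global minimum of J is A(2) + B(-3) − 6 = -12 − 27 − 6 = -45, attained at (2, -3).

-45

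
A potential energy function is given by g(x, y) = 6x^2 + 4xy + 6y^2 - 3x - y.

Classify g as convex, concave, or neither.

convex

g is quadratic, so its Hessian is the constant matrix H = [[12, 4], [4, 12]].
det(H) = 128, tr(H) = 24.
det(H) > 0 and tr(H) > 0, so H is positive definite everywhere: convex.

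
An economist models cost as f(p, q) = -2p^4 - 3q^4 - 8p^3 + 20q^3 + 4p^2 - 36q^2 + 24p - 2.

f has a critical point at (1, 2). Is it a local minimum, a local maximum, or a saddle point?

saddle point

The mixed partial ∂²f/∂p∂q is 0, so the Hessian at any point is diag(f_pp, f_qq) = diag(8(-3p^2 - 6p + 1), 12(-3q^2 + 10q - 6)).
At (1, 2): H = diag(-64, 24).
The eigenvalues have opposite signs, so H is indefinite: a saddle point.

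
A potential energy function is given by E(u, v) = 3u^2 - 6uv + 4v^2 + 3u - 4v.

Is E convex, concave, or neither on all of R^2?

convex

E is quadratic, so its Hessian is the constant matrix H = [[6, -6], [-6, 8]].
det(H) = 12, tr(H) = 14.
det(H) > 0 and tr(H) > 0, so H is positive definite everywhere: convex.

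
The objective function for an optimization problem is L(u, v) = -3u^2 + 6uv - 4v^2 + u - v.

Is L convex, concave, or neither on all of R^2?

concave

L is quadratic, so its Hessian is the constant matrix H = [[-6, 6], [6, -8]].
det(H) = 12, tr(H) = -14.
det(H) > 0 and tr(H) < 0, so H is negative definite everywhere: concave.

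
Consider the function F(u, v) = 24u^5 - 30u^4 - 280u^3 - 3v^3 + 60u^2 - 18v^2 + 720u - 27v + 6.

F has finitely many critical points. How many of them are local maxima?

2

F separates as a function of u plus a function of v, so ∇F=0 decouples.
∂F/∂u = 120(u - 3)(u - 1)(u + 1)(u + 2) = 0 at u ∈ {-2, -1, 1, 3}; ∂F/∂v = -9(v + 1)(v + 3) = 0 at v ∈ {-3, -1}.
The Hessian is diagonal: diag(F_uu, F_vv). Second derivatives: F_uu(-2)=-1800, F_uu(-1)=960, F_uu(1)=-1440, F_uu(3)=4800; F_vv(-3)=18, F_vv(-1)=-18.
Local maxima occur where both diagonal entries negative: (-2, -1), (1, -1). Count: 2.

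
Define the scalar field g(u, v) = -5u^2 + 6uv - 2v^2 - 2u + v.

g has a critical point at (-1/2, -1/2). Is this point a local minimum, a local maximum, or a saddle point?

local maximum

The Hessian of g is constant: H = [[-10, 6], [6, -4]].
det(H) = (-10)·(-4) − 6² = 4.
det(H) > 0 and tr(H) = -14 < 0, so H is negative definite and the point is a local maximum.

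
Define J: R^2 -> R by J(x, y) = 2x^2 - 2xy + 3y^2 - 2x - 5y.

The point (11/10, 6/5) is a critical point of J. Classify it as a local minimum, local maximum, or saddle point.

The Hessian of J is constant: H = [[4, -2], [-2, 6]].
det(H) = 4·6 − (-2)² = 20.
det(H) > 0 and tr(H) = 10 > 0, so H is positive definite and the point is a local minimum.

local minimum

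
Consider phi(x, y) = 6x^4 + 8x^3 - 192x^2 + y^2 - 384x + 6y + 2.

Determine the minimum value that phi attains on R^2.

phi(x,y) separates as P(x) + Q(y) + 2, so its minimum is min P + min Q + 2.
P'(x) = 24(x - 4)(x + 1)(x + 4) vanishes at x ∈ {-4, -1, 4}; Q'(y) = 2y + 6 vanishes at y ∈ {-3}.
Local minima of P (where P''>0): P(-4)=-512, P(4)=-2560. Local minima of Q: Q(-3)=-9.
So the global minimum of phi is P(4) + Q(-3) + 2 = -2560 − 9 + 2 = -2567, attained at (4, -3).

-2567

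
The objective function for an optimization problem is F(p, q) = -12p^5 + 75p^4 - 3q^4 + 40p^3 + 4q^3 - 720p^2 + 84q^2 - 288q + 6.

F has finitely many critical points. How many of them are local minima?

F separates as a function of p plus a function of q, so ∇F=0 decouples.
∂F/∂p = -60p(p - 4)(p - 3)(p + 2) = 0 at p ∈ {-2, 0, 3, 4}; ∂F/∂q = -12(q - 3)(q - 2)(q + 4) = 0 at q ∈ {-4, 2, 3}.
The Hessian is diagonal: diag(F_pp, F_qq). Second derivatives: F_pp(-2)=3600, F_pp(0)=-1440, F_pp(3)=900, F_pp(4)=-1440; F_qq(-4)=-504, F_qq(2)=72, F_qq(3)=-84.
Local minima occur where both diagonal entries positive: (-2, 2), (3, 2). Count: 2.

2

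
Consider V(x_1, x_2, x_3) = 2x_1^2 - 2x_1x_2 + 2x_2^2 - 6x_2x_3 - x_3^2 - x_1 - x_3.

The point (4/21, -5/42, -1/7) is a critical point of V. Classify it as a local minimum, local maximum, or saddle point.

The Hessian is constant: H = [[4, -2, 0], [-2, 4, -6], [0, -6, -2]].
Leading principal minors: Δ₁ = 4, Δ₂ = 12, Δ₃ = -168.
The minors fit neither the all-positive nor the alternating-sign pattern, so H is indefinite: a saddle point.

saddle point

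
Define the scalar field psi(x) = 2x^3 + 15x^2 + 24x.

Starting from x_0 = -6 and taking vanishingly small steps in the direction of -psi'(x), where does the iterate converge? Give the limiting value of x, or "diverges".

psi'(x) = 6(x + 1)(x + 4), so psi'(-6) = 60.
Gradient descent moves in the -psi' direction, i.e. x is decreasing.
There is no critical point below x=-6, and psi' keeps the same sign, so the iterate runs off to −∞.

diverges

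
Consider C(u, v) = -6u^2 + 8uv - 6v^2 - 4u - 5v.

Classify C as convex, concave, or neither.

C is quadratic, so its Hessian is the constant matrix H = [[-12, 8], [8, -12]].
det(H) = 80, tr(H) = -24.
det(H) > 0 and tr(H) < 0, so H is negative definite everywhere: concave.

concave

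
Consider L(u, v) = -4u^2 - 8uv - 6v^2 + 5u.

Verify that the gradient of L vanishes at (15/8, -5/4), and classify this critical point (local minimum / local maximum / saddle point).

local maximum

∇L = (-8u - 8v + 5, -8u - 12v); substituting (15/8, -5/4) gives ∇L = (0, 0), so (15/8, -5/4) is indeed a critical point.
The Hessian of L is constant: H = [[-8, -8], [-8, -12]].
det(H) = (-8)·(-12) − (-8)² = 32.
det(H) > 0 and tr(H) = -20 < 0, so H is negative definite and the point is a local maximum.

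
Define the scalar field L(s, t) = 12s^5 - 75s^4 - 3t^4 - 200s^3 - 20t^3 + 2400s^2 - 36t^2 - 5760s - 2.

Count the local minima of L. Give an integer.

L separates as a function of s plus a function of t, so ∇L=0 decouples.
∂L/∂s = 60(s - 4)(s - 3)(s - 2)(s + 4) = 0 at s ∈ {-4, 2, 3, 4}; ∂L/∂t = -12t(t + 2)(t + 3) = 0 at t ∈ {-3, -2, 0}.
The Hessian is diagonal: diag(L_ss, L_tt). Second derivatives: L_ss(-4)=-20160, L_ss(2)=720, L_ss(3)=-420, L_ss(4)=960; L_tt(-3)=-36, L_tt(-2)=24, L_tt(0)=-72.
Local minima occur where both diagonal entries positive: (2, -2), (4, -2). Count: 2.

2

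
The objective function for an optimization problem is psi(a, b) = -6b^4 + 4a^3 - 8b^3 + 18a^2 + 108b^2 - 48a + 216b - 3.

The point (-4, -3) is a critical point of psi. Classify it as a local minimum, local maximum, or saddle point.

The mixed partial ∂²psi/∂a∂b is 0, so the Hessian at any point is diag(psi_aa, psi_bb) = diag(12(2a + 3), 24(-3b^2 - 2b + 9)).
At (-4, -3): H = diag(-60, -288).
Both eigenvalues are negative, so H is negative definite: a local maximum.

local maximum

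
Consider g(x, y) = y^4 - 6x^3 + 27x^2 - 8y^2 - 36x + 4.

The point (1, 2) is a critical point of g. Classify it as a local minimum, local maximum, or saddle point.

local minimum

The mixed partial ∂²g/∂x∂y is 0, so the Hessian at any point is diag(g_xx, g_yy) = diag(18(-2x + 3), 4(3y^2 - 4)).
At (1, 2): H = diag(18, 32).
Both eigenvalues are positive, so H is positive definite: a local minimum.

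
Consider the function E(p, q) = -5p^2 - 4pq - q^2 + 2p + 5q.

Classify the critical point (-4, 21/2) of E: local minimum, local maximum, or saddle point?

The Hessian of E is constant: H = [[-10, -4], [-4, -2]].
det(H) = (-10)·(-2) − (-4)² = 4.
det(H) > 0 and tr(H) = -12 < 0, so H is negative definite and the point is a local maximum.

local maximum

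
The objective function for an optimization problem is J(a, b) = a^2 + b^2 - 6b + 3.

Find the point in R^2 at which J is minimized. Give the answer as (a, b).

(0, 3)

J(a,b) separates as P(a) + Q(b) + 3, so its minimum is min P + min Q + 3.
P'(a) = 2a vanishes at a ∈ {0}; Q'(b) = 2b - 6 vanishes at b ∈ {3}.
Local minima of P (where P''>0): P(0)=0. Local minima of Q: Q(3)=-9.
So the global minimum of J is P(0) + Q(3) + 3 = 0 − 9 + 3 = -6, attained at (0, 3).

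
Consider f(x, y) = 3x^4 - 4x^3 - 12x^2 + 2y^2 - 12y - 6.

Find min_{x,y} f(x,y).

f(x,y) separates as P(x) + Q(y) − 6, so its minimum is min P + min Q − 6.
P'(x) = 12x(x - 2)(x + 1) vanishes at x ∈ {-1, 0, 2}; Q'(y) = 4y - 12 vanishes at y ∈ {3}.
Local minima of P (where P''>0): P(-1)=-5, P(2)=-32. Local minima of Q: Q(3)=-18.
So the global minimum of f is P(2) + Q(3) − 6 = -32 − 18 − 6 = -56, attained at (2, 3).

-56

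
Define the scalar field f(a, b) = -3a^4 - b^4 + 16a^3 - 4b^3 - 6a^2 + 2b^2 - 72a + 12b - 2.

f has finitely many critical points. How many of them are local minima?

1

f separates as a function of a plus a function of b, so ∇f=0 decouples.
∂f/∂a = -12(a - 3)(a - 2)(a + 1) = 0 at a ∈ {-1, 2, 3}; ∂f/∂b = -4(b - 1)(b + 1)(b + 3) = 0 at b ∈ {-3, -1, 1}.
The Hessian is diagonal: diag(f_aa, f_bb). Second derivatives: f_aa(-1)=-144, f_aa(2)=36, f_aa(3)=-48; f_bb(-3)=-32, f_bb(-1)=16, f_bb(1)=-32.
Local minima occur where both diagonal entries positive: (2, -1). Count: 1.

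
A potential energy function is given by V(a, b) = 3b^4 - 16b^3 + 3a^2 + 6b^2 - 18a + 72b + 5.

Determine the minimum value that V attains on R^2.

V(a,b) separates as P(a) + Q(b) + 5, so its minimum is min P + min Q + 5.
P'(a) = 6a - 18 vanishes at a ∈ {3}; Q'(b) = 12(b - 3)(b - 2)(b + 1) vanishes at b ∈ {-1, 2, 3}.
Local minima of P (where P''>0): P(3)=-27. Local minima of Q: Q(-1)=-47, Q(3)=81.
So the global minimum of V is P(3) + Q(-1) + 5 = -27 − 47 + 5 = -69, attained at (3, -1).

-69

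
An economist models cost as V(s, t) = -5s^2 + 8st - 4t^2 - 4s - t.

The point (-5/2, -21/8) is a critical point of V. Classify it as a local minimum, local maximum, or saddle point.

local maximum

The Hessian of V is constant: H = [[-10, 8], [8, -8]].
det(H) = (-10)·(-8) − 8² = 16.
det(H) > 0 and tr(H) = -18 < 0, so H is negative definite and the point is a local maximum.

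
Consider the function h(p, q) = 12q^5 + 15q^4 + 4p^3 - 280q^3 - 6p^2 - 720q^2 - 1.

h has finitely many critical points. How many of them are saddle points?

h separates as a function of p plus a function of q, so ∇h=0 decouples.
∂h/∂p = 12p(p - 1) = 0 at p ∈ {0, 1}; ∂h/∂q = 60q(q - 4)(q + 2)(q + 3) = 0 at q ∈ {-3, -2, 0, 4}.
The Hessian is diagonal: diag(h_pp, h_qq). Second derivatives: h_pp(0)=-12, h_pp(1)=12; h_qq(-3)=-1260, h_qq(-2)=720, h_qq(0)=-1440, h_qq(4)=10080.
Saddle points occur where the two diagonal entries have opposite signs: (0, -2), (0, 4), (1, -3), (1, 0). Count: 4.

4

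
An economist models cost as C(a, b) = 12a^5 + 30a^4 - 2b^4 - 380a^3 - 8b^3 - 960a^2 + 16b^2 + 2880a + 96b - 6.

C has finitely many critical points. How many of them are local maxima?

4

C separates as a function of a plus a function of b, so ∇C=0 decouples.
∂C/∂a = 60(a - 4)(a - 1)(a + 3)(a + 4) = 0 at a ∈ {-4, -3, 1, 4}; ∂C/∂b = -8(b - 2)(b + 2)(b + 3) = 0 at b ∈ {-3, -2, 2}.
The Hessian is diagonal: diag(C_aa, C_bb). Second derivatives: C_aa(-4)=-2400, C_aa(-3)=1680, C_aa(1)=-3600, C_aa(4)=10080; C_bb(-3)=-40, C_bb(-2)=32, C_bb(2)=-160.
Local maxima occur where both diagonal entries negative: (-4, -3), (-4, 2), (1, -3), (1, 2). Count: 4.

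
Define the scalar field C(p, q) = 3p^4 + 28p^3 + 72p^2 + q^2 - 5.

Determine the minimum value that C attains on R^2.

C(p,q) separates as A(p) + B(q) − 5, so its minimum is min A + min B − 5.
A'(p) = 12p(p + 3)(p + 4) vanishes at p ∈ {-4, -3, 0}; B'(q) = 2q vanishes at q ∈ {0}.
Local minima of A (where A''>0): A(-4)=128, A(0)=0. Local minima of B: B(0)=0.
So the global minimum of C is A(0) + B(0) − 5 = 0 + 0 − 5 = -5, attained at (0, 0).

-5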